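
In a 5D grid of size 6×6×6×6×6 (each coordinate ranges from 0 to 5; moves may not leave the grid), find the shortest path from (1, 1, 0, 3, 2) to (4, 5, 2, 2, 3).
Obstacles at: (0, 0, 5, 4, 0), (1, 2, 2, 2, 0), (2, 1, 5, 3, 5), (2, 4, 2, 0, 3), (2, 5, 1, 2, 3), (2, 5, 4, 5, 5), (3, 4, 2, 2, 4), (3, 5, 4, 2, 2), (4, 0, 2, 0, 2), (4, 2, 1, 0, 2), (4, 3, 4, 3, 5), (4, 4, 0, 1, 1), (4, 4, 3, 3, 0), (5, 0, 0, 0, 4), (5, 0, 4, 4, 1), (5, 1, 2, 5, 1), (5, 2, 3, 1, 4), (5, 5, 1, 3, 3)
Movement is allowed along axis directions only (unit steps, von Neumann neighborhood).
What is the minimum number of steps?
11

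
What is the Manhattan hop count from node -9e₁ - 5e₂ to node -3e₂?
11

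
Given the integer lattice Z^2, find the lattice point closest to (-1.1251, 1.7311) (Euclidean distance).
(-1, 2)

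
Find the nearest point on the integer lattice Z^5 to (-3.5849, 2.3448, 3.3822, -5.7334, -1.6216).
(-4, 2, 3, -6, -2)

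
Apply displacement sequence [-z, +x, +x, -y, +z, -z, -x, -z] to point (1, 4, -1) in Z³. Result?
(2, 3, -3)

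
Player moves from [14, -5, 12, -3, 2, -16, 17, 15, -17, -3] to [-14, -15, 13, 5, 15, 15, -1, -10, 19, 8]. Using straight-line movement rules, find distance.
66.6708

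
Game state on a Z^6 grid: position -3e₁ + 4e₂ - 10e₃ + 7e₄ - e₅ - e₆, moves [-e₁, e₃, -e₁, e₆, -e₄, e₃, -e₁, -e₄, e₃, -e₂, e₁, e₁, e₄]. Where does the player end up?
(-4, 3, -7, 6, -1, 0)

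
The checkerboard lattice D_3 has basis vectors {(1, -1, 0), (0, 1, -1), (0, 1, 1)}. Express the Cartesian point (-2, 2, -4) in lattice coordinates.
-2b₁ + 2b₂ - 2b₃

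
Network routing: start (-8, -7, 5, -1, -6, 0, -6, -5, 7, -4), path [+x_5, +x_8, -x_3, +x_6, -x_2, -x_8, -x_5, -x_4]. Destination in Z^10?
(-8, -8, 4, -2, -6, 1, -6, -5, 7, -4)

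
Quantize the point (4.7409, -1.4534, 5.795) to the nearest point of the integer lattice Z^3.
(5, -1, 6)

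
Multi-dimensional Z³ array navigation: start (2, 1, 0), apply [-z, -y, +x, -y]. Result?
(3, -1, -1)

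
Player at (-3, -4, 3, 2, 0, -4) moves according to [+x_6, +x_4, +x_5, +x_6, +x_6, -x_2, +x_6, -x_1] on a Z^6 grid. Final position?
(-4, -5, 3, 3, 1, 0)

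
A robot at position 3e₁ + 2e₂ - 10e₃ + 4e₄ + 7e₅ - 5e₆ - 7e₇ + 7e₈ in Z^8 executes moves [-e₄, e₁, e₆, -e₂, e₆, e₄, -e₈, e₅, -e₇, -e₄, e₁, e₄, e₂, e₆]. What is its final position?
(5, 2, -10, 4, 8, -2, -8, 6)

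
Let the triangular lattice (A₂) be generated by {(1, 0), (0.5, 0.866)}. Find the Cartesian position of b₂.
(0.5, 0.866)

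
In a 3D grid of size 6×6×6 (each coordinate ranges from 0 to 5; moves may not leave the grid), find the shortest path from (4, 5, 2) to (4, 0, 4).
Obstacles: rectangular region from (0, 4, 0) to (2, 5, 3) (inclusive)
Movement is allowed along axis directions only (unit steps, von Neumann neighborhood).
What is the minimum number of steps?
7
(one shortest path: (4, 5, 2) → (4, 4, 2) → (4, 3, 2) → (4, 2, 2) → (4, 1, 2) → (4, 0, 2) → (4, 0, 3) → (4, 0, 4))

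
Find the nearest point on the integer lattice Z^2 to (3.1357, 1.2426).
(3, 1)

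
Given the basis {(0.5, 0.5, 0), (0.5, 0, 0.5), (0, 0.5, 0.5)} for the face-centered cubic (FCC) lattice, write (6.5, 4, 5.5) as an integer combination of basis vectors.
5b₁ + 8b₂ + 3b₃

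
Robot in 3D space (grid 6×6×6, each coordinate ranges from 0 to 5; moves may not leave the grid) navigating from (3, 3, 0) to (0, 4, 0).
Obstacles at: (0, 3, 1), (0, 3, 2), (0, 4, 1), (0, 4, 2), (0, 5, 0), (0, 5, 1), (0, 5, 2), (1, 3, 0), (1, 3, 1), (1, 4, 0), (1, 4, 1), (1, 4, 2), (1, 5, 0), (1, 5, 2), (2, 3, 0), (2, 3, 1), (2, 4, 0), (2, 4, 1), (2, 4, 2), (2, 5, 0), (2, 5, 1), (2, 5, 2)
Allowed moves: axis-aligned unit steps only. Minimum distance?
6
(one shortest path: (3, 3, 0) → (3, 2, 0) → (2, 2, 0) → (1, 2, 0) → (0, 2, 0) → (0, 3, 0) → (0, 4, 0))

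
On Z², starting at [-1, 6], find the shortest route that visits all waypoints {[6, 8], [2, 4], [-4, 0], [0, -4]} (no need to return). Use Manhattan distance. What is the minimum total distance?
35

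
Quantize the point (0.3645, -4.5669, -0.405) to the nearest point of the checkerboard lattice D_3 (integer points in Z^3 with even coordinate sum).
(0, -4, 0)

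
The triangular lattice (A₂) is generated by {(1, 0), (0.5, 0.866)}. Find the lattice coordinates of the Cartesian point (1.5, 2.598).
3b₂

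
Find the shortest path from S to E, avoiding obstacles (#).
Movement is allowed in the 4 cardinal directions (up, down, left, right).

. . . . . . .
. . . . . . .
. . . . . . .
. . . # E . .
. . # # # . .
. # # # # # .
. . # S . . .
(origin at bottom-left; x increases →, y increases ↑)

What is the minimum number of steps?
8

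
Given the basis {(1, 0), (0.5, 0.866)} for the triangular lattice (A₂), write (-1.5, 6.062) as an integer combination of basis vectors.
-5b₁ + 7b₂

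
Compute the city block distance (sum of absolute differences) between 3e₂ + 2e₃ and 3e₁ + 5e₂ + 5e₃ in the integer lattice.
8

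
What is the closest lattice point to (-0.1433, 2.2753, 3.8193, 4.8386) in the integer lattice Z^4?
(0, 2, 4, 5)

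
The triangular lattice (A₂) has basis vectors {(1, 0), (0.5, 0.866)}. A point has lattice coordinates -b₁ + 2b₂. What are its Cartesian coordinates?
(0, 1.732)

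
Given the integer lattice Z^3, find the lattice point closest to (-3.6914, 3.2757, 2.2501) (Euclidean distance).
(-4, 3, 2)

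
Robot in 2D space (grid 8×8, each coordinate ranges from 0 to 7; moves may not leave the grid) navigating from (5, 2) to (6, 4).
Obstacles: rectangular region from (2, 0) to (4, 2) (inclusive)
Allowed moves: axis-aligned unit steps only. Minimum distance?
3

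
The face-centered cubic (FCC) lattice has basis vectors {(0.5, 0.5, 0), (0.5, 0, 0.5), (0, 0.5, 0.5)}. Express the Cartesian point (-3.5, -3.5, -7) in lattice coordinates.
-7b₂ - 7b₃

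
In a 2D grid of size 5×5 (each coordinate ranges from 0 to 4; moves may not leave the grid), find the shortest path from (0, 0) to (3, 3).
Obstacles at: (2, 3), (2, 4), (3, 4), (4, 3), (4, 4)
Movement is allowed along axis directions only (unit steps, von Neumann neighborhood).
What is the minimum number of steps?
6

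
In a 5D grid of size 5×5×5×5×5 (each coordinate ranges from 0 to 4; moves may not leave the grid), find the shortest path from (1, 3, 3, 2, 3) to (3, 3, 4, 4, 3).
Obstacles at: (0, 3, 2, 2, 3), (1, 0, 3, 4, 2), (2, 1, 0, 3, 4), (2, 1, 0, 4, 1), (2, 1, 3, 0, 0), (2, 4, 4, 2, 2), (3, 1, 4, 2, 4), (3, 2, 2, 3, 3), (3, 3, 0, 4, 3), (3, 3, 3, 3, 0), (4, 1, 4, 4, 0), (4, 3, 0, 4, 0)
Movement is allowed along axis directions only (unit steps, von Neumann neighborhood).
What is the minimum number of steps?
5
(one shortest path: (1, 3, 3, 2, 3) → (2, 3, 3, 2, 3) → (3, 3, 3, 2, 3) → (3, 3, 4, 2, 3) → (3, 3, 4, 3, 3) → (3, 3, 4, 4, 3))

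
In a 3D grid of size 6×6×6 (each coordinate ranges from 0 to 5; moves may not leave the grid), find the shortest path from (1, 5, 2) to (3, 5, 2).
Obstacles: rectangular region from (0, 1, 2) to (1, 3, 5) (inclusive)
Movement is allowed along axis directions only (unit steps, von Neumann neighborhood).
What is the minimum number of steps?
2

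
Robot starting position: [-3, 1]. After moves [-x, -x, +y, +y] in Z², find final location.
(-5, 3)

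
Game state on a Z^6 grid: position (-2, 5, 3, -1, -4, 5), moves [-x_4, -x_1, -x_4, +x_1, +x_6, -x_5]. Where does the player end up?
(-2, 5, 3, -3, -5, 6)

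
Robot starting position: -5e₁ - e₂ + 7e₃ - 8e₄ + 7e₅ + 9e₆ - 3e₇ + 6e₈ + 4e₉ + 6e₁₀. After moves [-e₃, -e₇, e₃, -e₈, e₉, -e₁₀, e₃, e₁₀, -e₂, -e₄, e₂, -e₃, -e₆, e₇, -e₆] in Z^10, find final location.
(-5, -1, 7, -9, 7, 7, -3, 5, 5, 6)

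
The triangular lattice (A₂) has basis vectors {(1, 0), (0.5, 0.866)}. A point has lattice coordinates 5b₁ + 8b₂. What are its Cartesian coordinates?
(9, 6.928)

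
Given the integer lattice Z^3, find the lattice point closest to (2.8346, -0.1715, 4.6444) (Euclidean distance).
(3, 0, 5)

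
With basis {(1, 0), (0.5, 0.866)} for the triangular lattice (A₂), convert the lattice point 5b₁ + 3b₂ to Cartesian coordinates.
(6.5, 2.598)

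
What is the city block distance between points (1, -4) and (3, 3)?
9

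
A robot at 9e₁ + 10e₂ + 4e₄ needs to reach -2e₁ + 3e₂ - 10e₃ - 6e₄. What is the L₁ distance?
38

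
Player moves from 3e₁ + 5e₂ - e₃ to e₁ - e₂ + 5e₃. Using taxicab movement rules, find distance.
14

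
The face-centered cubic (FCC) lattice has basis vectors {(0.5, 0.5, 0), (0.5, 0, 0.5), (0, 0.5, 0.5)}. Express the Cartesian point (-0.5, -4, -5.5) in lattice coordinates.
b₁ - 2b₂ - 9b₃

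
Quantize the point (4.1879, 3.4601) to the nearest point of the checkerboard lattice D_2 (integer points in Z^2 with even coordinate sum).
(4, 4)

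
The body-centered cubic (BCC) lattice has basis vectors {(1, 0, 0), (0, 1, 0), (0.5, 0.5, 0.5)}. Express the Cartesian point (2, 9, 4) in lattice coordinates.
-2b₁ + 5b₂ + 8b₃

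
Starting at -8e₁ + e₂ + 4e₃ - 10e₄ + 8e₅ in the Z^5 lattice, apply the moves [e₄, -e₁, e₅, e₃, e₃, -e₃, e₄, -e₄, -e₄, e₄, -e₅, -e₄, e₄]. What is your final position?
(-9, 1, 5, -9, 8)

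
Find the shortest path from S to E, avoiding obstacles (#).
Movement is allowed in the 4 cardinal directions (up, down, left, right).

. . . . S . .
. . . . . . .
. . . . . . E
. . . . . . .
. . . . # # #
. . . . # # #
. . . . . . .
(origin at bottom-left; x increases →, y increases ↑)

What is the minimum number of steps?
4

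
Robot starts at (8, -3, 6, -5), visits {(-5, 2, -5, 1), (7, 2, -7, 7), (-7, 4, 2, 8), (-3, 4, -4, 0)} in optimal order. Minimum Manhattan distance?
75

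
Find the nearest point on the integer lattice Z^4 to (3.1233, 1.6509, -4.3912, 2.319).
(3, 2, -4, 2)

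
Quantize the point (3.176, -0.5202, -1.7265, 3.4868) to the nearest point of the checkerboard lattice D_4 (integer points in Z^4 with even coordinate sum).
(3, -1, -2, 4)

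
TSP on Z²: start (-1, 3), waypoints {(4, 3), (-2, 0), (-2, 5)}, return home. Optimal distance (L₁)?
22
(one optimal route: (-1, 3) → (4, 3) → (-2, 0) → (-2, 5) → (-1, 3))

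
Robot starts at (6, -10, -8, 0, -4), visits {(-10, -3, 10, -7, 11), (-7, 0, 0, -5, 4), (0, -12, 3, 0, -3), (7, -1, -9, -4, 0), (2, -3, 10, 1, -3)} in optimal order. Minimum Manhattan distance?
126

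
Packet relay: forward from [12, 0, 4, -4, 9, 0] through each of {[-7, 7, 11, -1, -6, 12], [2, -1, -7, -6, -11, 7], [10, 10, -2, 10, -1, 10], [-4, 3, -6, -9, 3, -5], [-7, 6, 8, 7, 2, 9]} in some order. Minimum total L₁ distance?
196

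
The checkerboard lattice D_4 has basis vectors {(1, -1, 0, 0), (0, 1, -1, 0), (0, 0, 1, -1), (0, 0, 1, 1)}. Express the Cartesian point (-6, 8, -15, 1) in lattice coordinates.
-6b₁ + 2b₂ - 7b₃ - 6b₄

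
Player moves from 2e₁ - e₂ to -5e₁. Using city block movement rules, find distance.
8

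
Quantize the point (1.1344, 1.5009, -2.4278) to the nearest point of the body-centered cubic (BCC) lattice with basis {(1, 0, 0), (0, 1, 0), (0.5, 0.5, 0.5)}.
(1.5, 1.5, -2.5)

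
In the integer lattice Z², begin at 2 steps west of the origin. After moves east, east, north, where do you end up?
(0, 1)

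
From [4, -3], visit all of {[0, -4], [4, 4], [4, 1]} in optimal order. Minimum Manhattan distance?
17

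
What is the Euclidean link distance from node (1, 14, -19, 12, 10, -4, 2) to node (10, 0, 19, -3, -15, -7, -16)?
53.8888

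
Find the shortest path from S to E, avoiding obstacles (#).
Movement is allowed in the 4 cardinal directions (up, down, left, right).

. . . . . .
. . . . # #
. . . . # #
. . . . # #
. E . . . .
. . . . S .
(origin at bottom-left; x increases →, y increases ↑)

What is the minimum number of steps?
4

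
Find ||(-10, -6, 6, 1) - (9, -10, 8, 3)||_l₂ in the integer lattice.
19.6214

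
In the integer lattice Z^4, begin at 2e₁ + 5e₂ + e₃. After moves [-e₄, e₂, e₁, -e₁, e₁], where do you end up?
(3, 6, 1, -1)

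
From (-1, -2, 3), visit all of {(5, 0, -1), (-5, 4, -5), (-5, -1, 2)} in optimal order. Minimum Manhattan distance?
36
(one optimal route: (-1, -2, 3) → (-5, -1, 2) → (-5, 4, -5) → (5, 0, -1))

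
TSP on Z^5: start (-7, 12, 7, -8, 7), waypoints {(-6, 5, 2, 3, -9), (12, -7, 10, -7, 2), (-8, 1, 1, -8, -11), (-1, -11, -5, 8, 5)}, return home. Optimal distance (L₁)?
200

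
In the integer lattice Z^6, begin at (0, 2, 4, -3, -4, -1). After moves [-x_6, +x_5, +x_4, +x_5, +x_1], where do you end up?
(1, 2, 4, -2, -2, -2)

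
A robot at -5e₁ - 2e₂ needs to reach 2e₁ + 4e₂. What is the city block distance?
13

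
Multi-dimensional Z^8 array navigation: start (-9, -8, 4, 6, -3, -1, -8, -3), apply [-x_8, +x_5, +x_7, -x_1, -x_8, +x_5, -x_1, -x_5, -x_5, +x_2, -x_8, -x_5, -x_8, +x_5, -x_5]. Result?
(-11, -7, 4, 6, -4, -1, -7, -7)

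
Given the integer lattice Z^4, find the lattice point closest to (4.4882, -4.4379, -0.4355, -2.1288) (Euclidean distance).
(4, -4, 0, -2)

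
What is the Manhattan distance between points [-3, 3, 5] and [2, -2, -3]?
18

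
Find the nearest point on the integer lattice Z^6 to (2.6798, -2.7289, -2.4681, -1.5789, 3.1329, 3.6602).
(3, -3, -2, -2, 3, 4)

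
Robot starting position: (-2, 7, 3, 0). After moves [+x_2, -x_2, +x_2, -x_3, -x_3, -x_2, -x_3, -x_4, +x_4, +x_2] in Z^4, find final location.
(-2, 8, 0, 0)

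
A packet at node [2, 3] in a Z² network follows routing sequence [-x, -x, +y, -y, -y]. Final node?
(0, 2)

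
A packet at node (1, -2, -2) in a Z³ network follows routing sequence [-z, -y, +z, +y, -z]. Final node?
(1, -2, -3)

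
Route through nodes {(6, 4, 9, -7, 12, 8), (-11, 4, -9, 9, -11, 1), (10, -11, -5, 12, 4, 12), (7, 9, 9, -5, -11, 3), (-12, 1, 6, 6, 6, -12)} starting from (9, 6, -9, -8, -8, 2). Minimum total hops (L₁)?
250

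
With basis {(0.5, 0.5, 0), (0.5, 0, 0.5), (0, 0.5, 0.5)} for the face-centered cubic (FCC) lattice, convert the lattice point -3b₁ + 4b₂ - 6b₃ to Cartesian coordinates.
(0.5, -4.5, -1)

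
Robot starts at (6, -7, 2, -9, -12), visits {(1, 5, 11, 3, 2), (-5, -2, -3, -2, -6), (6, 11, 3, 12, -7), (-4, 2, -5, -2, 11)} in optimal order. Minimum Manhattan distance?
133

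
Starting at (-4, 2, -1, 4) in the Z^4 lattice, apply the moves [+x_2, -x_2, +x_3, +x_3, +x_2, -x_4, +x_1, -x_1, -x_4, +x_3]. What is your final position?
(-4, 3, 2, 2)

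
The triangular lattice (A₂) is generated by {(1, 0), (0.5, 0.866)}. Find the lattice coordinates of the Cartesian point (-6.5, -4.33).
-4b₁ - 5b₂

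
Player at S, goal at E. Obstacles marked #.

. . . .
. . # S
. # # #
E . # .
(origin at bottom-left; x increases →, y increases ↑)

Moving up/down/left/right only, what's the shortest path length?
7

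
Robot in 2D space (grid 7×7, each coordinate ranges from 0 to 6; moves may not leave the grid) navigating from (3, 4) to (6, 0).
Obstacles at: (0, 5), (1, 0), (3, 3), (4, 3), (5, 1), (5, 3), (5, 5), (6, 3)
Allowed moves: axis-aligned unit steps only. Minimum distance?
9
(one shortest path: (3, 4) → (2, 4) → (2, 3) → (2, 2) → (3, 2) → (4, 2) → (5, 2) → (6, 2) → (6, 1) → (6, 0))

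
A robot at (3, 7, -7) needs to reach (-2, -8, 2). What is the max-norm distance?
15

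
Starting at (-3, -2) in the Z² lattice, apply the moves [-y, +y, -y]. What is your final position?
(-3, -3)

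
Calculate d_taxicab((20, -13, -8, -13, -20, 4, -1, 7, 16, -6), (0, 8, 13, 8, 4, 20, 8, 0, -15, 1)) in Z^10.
177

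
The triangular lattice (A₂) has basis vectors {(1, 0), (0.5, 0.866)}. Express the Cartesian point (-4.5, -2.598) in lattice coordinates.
-3b₁ - 3b₂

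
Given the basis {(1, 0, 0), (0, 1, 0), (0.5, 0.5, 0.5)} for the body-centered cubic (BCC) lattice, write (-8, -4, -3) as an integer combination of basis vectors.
-5b₁ - b₂ - 6b₃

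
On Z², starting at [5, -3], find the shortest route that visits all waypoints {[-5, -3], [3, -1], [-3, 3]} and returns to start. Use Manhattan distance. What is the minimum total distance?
32
(one optimal route: (5, -3) → (-5, -3) → (-3, 3) → (3, -1) → (5, -3))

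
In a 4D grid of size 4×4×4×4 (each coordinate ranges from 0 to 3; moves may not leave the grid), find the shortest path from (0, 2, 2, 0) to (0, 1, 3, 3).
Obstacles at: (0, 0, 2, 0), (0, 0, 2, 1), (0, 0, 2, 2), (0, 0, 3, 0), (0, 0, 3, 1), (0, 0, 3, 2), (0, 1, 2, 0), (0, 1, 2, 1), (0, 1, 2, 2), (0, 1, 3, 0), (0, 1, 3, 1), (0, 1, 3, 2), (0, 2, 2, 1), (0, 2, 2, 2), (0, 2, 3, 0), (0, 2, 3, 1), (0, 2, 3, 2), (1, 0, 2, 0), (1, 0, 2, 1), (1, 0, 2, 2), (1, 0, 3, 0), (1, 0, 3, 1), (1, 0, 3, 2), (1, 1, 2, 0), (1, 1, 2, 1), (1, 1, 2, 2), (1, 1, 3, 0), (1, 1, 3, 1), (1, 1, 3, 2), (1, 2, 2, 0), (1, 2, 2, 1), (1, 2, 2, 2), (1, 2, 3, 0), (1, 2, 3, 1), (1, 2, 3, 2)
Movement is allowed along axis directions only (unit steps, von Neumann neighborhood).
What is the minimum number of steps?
7
(one shortest path: (0, 2, 2, 0) → (0, 3, 2, 0) → (0, 3, 3, 0) → (0, 3, 3, 1) → (0, 3, 3, 2) → (0, 3, 3, 3) → (0, 2, 3, 3) → (0, 1, 3, 3))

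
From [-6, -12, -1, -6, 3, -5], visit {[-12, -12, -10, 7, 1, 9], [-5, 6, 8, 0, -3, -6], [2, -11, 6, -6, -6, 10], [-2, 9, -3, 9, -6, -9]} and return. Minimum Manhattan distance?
230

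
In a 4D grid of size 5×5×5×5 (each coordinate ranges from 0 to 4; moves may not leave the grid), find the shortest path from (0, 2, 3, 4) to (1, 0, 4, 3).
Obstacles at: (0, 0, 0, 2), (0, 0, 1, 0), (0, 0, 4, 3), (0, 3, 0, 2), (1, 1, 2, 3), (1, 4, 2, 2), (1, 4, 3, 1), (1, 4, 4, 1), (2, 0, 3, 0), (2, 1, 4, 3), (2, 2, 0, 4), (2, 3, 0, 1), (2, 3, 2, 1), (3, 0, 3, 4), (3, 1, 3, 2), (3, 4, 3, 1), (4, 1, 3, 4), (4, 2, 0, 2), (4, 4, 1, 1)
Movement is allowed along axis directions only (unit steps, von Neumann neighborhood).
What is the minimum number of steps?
5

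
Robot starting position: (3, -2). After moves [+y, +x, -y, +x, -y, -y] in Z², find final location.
(5, -4)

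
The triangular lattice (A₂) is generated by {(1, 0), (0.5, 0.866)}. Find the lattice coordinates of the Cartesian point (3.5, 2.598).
2b₁ + 3b₂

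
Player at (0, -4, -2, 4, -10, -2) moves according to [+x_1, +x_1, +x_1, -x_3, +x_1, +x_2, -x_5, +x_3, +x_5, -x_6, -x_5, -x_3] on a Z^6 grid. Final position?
(4, -3, -3, 4, -11, -3)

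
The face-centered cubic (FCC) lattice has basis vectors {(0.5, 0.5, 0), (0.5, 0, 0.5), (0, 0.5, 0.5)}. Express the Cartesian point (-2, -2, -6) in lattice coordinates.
2b₁ - 6b₂ - 6b₃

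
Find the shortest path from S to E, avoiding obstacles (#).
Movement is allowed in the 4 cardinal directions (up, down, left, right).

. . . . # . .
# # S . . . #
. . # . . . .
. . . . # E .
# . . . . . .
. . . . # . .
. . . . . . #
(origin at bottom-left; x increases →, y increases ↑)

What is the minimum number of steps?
5
(one shortest path: (2, 5) → (3, 5) → (4, 5) → (5, 5) → (5, 4) → (5, 3))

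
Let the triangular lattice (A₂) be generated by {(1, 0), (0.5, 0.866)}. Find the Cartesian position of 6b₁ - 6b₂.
(3, -5.196)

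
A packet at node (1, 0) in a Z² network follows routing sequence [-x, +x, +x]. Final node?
(2, 0)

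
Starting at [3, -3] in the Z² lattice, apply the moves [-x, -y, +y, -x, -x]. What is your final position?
(0, -3)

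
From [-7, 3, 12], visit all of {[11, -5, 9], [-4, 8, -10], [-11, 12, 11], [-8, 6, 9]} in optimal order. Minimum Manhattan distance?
97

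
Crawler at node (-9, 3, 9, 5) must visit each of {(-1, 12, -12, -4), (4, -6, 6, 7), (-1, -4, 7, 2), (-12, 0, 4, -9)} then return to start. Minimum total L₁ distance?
150
(one optimal route: (-9, 3, 9, 5) → (4, -6, 6, 7) → (-1, -4, 7, 2) → (-1, 12, -12, -4) → (-12, 0, 4, -9) → (-9, 3, 9, 5))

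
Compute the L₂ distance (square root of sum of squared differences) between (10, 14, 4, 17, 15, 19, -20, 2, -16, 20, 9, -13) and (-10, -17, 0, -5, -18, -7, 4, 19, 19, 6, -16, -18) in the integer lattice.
81.0062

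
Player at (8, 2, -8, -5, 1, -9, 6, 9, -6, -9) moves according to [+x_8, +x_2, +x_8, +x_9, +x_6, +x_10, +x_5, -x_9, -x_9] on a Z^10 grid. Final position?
(8, 3, -8, -5, 2, -8, 6, 11, -7, -8)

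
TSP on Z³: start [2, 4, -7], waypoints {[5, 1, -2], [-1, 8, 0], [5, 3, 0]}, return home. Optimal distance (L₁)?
40
(one optimal route: (2, 4, -7) → (5, 1, -2) → (5, 3, 0) → (-1, 8, 0) → (2, 4, -7))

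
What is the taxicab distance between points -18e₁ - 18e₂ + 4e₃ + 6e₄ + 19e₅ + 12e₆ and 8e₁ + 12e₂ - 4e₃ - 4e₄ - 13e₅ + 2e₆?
116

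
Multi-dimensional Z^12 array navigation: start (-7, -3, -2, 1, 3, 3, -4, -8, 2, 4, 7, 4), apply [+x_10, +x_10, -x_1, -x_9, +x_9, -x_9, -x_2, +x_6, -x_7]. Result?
(-8, -4, -2, 1, 3, 4, -5, -8, 1, 6, 7, 4)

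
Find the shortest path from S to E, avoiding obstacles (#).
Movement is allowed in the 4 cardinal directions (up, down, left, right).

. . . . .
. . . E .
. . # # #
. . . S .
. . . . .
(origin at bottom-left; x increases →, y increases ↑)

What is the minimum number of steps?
6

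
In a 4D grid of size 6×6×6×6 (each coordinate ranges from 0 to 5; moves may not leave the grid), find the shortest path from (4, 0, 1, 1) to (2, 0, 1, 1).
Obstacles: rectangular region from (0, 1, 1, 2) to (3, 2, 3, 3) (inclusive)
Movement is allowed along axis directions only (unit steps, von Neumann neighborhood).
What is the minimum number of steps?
2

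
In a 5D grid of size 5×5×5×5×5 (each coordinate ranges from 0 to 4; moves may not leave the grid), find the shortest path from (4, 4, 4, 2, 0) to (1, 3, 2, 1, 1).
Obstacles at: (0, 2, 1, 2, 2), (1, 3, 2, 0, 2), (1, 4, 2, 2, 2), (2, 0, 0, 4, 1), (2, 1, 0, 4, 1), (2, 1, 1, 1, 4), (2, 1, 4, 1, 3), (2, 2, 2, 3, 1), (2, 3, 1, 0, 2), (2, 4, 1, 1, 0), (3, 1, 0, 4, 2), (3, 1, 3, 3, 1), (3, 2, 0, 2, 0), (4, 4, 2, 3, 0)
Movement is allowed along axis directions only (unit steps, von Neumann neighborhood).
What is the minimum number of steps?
8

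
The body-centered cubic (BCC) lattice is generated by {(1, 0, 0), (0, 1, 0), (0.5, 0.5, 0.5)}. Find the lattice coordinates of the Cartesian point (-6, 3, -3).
-3b₁ + 6b₂ - 6b₃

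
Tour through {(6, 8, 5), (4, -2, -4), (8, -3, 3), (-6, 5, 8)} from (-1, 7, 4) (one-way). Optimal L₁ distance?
56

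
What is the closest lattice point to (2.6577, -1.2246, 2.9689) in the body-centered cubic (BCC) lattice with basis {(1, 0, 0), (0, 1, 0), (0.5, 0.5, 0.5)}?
(3, -1, 3)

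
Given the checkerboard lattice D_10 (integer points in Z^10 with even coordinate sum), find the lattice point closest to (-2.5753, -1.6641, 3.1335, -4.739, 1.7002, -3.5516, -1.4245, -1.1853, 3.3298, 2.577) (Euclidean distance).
(-3, -2, 3, -5, 2, -3, -1, -1, 3, 3)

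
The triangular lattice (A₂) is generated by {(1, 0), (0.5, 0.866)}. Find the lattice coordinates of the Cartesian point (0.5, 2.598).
-b₁ + 3b₂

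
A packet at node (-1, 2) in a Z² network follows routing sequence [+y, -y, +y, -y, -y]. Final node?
(-1, 1)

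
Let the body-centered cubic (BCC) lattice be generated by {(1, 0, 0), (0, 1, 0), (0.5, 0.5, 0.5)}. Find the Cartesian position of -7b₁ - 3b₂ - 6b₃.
(-10, -6, -3)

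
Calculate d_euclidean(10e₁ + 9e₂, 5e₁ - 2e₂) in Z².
12.083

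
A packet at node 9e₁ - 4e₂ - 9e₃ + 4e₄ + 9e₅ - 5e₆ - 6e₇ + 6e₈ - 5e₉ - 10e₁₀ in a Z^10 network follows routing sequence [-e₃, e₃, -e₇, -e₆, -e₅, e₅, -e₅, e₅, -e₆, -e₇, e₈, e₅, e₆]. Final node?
(9, -4, -9, 4, 10, -6, -8, 7, -5, -10)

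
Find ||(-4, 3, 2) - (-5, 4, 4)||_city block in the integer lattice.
4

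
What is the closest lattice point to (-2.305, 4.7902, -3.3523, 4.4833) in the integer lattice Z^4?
(-2, 5, -3, 4)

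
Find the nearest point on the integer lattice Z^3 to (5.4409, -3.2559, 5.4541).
(5, -3, 5)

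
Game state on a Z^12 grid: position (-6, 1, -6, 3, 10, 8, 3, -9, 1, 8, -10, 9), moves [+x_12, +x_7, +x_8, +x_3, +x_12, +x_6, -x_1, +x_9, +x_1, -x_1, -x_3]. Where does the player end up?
(-7, 1, -6, 3, 10, 9, 4, -8, 2, 8, -10, 11)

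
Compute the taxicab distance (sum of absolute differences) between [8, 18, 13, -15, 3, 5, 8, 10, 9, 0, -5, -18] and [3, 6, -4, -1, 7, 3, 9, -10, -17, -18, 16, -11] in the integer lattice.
147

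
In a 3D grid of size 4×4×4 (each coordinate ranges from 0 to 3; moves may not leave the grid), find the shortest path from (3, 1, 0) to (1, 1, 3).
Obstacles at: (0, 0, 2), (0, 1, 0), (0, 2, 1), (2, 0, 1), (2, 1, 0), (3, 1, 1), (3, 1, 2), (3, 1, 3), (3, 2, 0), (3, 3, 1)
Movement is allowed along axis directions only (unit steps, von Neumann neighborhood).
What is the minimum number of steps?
7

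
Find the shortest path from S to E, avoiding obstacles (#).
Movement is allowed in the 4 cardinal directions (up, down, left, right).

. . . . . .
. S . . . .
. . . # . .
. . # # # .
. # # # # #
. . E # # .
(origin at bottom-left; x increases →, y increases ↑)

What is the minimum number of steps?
7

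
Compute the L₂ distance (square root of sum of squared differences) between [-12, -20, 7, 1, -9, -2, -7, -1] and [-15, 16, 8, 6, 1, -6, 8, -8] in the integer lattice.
41.4849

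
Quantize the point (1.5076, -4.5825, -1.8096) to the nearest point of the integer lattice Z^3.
(2, -5, -2)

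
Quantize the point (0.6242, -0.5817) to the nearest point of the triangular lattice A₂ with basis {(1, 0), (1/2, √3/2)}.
(0.5, -0.866)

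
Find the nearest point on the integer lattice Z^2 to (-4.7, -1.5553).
(-5, -2)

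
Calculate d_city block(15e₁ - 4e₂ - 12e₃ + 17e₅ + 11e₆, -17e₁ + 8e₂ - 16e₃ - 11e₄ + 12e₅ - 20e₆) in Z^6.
95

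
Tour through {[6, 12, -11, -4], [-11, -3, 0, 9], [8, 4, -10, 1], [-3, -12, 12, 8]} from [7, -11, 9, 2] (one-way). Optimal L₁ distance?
110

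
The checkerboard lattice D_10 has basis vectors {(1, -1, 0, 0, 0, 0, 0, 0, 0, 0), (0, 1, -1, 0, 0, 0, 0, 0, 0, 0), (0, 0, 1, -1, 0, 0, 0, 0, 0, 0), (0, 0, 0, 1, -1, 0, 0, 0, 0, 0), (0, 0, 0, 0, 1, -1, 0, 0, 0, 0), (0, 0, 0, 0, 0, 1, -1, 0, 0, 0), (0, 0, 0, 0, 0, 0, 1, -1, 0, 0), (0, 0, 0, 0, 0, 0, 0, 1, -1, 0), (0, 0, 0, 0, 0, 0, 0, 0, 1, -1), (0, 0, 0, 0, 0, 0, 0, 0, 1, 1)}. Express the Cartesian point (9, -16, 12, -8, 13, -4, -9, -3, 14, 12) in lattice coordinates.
9b₁ - 7b₂ + 5b₃ - 3b₄ + 10b₅ + 6b₆ - 3b₇ - 6b₈ - 2b₉ + 10b₁₀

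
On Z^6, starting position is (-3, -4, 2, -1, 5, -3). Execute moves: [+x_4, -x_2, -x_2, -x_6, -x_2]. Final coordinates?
(-3, -7, 2, 0, 5, -4)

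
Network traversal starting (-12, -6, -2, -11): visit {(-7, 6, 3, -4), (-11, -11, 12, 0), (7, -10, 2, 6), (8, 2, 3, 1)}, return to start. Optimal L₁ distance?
138
(one optimal route: (-12, -6, -2, -11) → (-7, 6, 3, -4) → (8, 2, 3, 1) → (7, -10, 2, 6) → (-11, -11, 12, 0) → (-12, -6, -2, -11))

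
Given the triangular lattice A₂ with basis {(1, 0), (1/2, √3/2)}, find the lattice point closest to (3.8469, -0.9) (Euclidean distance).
(3.5, -0.866)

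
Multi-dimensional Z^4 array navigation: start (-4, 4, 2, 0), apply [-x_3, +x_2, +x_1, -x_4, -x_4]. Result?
(-3, 5, 1, -2)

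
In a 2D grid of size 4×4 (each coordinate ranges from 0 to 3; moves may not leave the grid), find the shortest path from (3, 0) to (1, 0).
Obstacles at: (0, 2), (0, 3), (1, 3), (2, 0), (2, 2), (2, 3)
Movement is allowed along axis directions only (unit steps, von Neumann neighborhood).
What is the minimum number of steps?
4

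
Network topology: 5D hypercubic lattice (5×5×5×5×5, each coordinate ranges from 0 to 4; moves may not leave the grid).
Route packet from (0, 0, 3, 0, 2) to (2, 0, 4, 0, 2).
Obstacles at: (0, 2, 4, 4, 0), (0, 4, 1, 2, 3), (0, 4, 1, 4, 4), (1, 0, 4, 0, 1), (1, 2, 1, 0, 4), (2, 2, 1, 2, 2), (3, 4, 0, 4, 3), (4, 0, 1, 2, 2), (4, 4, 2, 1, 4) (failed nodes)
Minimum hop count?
3
(one shortest path: (0, 0, 3, 0, 2) → (1, 0, 3, 0, 2) → (2, 0, 3, 0, 2) → (2, 0, 4, 0, 2))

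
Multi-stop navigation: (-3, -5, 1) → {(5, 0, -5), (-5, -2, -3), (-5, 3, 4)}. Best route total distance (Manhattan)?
39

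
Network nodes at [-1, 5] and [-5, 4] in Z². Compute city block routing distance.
5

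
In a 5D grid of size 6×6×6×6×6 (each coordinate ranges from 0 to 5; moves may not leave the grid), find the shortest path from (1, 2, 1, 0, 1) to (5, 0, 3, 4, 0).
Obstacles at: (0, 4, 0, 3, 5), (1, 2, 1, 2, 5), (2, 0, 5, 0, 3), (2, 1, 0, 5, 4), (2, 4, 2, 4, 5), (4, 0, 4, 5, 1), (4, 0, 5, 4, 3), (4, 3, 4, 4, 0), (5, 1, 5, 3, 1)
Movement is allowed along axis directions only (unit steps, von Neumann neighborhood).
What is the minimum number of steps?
13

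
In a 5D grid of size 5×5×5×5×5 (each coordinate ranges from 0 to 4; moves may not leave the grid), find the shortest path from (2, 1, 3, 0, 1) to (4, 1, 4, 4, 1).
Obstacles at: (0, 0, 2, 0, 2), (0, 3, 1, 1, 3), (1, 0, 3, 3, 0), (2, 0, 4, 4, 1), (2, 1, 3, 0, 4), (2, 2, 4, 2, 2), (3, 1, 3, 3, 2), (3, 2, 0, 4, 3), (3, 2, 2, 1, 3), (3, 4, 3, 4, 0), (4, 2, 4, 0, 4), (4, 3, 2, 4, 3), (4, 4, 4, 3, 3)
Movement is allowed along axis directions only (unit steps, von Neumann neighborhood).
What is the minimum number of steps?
7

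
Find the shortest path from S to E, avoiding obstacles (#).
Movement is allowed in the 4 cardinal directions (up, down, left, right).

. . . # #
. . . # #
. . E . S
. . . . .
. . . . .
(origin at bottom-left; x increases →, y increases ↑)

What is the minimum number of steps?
2
(one shortest path: (4, 2) → (3, 2) → (2, 2))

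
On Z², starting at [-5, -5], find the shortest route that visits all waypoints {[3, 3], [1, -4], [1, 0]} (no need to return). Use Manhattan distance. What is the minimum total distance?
16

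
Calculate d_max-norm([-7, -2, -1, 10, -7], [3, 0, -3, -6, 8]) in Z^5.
16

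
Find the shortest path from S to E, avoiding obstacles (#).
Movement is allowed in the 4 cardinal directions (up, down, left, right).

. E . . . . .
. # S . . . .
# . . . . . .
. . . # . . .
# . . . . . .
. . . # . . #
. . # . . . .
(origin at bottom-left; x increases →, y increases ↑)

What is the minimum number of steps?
2
(one shortest path: (2, 5) → (2, 6) → (1, 6))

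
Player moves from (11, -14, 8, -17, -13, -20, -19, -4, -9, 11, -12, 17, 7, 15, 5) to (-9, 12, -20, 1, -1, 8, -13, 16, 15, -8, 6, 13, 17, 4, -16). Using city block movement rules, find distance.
265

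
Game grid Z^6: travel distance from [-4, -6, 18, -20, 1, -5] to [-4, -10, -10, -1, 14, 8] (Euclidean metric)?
38.7169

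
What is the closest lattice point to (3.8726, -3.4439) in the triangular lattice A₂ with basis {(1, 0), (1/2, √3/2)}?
(4, -3.464)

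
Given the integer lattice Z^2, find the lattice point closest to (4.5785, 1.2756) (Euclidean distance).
(5, 1)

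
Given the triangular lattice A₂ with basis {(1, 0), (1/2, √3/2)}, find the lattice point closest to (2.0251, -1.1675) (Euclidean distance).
(2.5, -0.866)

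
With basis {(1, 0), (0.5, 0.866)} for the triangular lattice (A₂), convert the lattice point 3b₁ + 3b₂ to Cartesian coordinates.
(4.5, 2.598)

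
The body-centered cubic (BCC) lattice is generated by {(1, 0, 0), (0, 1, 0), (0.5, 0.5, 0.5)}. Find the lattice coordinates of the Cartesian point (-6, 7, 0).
-6b₁ + 7b₂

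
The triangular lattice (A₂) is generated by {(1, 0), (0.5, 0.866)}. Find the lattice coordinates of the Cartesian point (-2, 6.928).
-6b₁ + 8b₂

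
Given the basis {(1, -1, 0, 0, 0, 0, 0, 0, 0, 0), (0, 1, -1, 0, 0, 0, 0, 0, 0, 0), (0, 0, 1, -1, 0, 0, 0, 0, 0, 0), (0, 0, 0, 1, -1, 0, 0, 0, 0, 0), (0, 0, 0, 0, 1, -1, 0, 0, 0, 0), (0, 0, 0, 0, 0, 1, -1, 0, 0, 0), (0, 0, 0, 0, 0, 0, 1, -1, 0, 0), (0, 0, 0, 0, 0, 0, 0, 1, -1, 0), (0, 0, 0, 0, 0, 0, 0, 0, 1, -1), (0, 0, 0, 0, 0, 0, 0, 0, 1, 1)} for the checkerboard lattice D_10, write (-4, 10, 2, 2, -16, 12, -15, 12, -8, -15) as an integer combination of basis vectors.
-4b₁ + 6b₂ + 8b₃ + 10b₄ - 6b₅ + 6b₆ - 9b₇ + 3b₈ + 5b₉ - 10b₁₀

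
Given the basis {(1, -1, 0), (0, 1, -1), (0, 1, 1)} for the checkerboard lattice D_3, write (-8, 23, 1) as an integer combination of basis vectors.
-8b₁ + 7b₂ + 8b₃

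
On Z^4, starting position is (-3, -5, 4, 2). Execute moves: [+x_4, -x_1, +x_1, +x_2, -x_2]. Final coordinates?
(-3, -5, 4, 3)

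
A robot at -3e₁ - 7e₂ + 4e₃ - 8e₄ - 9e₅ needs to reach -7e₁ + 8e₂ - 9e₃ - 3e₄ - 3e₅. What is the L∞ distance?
15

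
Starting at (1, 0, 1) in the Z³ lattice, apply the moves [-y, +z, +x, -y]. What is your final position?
(2, -2, 2)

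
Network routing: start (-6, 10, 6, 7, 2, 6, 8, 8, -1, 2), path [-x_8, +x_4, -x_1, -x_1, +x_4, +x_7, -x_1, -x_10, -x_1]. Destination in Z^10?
(-10, 10, 6, 9, 2, 6, 9, 7, -1, 1)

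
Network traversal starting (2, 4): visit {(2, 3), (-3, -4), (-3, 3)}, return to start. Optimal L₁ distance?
26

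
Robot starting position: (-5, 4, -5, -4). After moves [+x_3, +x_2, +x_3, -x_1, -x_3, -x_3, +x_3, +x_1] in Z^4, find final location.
(-5, 5, -4, -4)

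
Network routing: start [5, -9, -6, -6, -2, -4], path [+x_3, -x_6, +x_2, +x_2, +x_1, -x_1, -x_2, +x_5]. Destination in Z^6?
(5, -8, -5, -6, -1, -5)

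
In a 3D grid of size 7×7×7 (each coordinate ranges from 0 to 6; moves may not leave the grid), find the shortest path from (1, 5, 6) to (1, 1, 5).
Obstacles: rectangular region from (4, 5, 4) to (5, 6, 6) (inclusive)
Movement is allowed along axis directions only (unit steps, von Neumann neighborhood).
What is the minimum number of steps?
5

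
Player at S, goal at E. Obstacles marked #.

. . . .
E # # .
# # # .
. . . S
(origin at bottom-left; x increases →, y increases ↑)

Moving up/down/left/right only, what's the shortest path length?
7
(one shortest path: (3, 0) → (3, 1) → (3, 2) → (3, 3) → (2, 3) → (1, 3) → (0, 3) → (0, 2))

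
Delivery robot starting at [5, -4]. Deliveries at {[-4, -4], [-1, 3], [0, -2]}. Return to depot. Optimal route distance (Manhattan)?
32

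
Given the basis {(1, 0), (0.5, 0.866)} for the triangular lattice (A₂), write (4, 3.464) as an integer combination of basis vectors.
2b₁ + 4b₂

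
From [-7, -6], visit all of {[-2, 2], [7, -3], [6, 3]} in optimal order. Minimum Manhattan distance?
29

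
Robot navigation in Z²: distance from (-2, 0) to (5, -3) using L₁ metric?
10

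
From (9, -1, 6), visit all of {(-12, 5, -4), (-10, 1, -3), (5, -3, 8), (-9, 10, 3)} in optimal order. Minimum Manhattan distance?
60
(one optimal route: (9, -1, 6) → (5, -3, 8) → (-10, 1, -3) → (-12, 5, -4) → (-9, 10, 3))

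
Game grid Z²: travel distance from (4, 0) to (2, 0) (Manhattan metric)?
2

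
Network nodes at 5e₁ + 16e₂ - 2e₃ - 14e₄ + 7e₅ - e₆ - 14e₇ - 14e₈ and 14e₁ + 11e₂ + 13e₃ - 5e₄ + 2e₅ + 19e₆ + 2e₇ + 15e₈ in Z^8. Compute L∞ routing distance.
29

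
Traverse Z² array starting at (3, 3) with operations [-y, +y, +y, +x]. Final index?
(4, 4)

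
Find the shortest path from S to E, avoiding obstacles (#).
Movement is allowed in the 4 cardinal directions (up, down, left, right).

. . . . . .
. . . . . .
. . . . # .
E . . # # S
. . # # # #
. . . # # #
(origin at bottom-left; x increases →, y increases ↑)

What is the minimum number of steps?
9
(one shortest path: (5, 2) → (5, 3) → (5, 4) → (4, 4) → (3, 4) → (2, 4) → (1, 4) → (0, 4) → (0, 3) → (0, 2))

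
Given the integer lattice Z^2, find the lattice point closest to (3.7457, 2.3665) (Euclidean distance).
(4, 2)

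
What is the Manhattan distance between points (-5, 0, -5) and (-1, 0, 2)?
11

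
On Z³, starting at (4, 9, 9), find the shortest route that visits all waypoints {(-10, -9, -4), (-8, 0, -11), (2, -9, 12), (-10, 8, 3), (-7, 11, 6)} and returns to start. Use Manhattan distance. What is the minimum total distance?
118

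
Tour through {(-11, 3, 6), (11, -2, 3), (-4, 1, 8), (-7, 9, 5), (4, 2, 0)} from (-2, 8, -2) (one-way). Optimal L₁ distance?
66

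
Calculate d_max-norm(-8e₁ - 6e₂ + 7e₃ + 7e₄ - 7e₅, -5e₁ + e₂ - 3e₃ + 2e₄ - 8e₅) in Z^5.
10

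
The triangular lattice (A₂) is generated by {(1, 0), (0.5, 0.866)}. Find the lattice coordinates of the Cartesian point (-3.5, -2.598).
-2b₁ - 3b₂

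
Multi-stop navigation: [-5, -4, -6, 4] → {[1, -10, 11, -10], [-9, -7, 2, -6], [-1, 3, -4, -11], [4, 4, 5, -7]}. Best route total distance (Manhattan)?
96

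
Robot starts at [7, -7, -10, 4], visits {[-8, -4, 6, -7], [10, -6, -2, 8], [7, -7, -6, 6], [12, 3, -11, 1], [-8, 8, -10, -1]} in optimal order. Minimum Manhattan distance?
105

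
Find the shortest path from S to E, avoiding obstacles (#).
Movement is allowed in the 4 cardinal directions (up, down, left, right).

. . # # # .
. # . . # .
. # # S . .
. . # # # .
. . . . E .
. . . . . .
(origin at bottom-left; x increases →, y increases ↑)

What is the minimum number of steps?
5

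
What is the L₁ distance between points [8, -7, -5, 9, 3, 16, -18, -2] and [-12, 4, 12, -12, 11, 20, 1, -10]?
108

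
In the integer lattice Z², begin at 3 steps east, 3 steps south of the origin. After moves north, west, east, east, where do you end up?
(4, -2)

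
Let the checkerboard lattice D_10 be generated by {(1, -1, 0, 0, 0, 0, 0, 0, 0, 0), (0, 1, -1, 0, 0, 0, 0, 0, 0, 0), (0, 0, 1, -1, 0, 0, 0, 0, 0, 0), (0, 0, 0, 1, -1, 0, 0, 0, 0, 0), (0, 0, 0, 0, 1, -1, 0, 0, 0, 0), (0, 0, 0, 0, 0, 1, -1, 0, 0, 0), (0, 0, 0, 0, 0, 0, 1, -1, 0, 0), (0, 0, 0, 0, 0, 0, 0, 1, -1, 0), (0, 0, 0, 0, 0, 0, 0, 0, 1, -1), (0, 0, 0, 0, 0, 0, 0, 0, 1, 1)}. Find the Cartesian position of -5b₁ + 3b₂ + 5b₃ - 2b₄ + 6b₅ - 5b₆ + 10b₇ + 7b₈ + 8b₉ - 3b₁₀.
(-5, 8, 2, -7, 8, -11, 15, -3, -2, -11)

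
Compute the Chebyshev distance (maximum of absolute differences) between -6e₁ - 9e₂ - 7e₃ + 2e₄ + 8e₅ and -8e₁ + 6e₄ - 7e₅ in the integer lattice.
15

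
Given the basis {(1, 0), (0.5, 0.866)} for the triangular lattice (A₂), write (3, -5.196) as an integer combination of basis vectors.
6b₁ - 6b₂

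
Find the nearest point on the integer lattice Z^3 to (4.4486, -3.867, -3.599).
(4, -4, -4)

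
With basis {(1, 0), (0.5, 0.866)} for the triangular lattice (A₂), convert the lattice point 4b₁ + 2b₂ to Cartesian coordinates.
(5, 1.732)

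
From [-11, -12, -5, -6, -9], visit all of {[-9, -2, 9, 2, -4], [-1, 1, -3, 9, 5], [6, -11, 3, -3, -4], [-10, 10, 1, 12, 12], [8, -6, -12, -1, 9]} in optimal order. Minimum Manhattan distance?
182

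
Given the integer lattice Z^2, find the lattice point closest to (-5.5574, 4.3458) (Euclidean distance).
(-6, 4)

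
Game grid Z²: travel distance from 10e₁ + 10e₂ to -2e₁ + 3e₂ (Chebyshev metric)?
12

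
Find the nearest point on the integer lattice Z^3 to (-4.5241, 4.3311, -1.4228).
(-5, 4, -1)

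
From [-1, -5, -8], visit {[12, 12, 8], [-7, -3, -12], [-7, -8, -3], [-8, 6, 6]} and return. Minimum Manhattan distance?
124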